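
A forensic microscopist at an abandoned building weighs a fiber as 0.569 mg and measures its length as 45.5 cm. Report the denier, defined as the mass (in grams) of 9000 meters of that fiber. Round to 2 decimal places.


Denier calculation:
Mass in grams = 0.569 mg / 1000 = 0.000569 g
Length in meters = 45.5 cm / 100 = 0.455 m
Linear density = mass / length = 0.000569 / 0.455 = 0.00125055 g/m
Denier = (g/m) * 9000 = 0.00125055 * 9000 = 11.25

11.25


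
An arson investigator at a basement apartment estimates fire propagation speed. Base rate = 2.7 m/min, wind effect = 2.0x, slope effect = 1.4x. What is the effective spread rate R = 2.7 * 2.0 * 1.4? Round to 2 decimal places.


Fire spread rate calculation:
R = R0 * wind_factor * slope_factor
= 2.7 * 2.0 * 1.4
= 5.4 * 1.4
= 7.56 m/min

7.56


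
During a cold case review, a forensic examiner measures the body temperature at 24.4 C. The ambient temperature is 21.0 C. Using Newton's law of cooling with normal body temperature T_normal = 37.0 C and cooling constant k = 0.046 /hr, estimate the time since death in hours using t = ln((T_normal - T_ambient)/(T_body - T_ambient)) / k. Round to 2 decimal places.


Using Newton's law of cooling:
t = ln((T_normal - T_ambient) / (T_body - T_ambient)) / k
T_normal - T_ambient = 16.0
T_body - T_ambient = 3.4
Ratio = 4.705882
ln(ratio) = 1.548813
t = 1.548813 / 0.046 = 33.67 hours

33.67


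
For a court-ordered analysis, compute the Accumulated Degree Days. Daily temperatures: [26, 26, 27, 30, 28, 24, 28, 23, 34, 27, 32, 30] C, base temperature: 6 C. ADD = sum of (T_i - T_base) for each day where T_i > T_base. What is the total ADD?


Computing ADD day by day:
Day 1: max(0, 26 - 6) = 20
Day 2: max(0, 26 - 6) = 20
Day 3: max(0, 27 - 6) = 21
Day 4: max(0, 30 - 6) = 24
Day 5: max(0, 28 - 6) = 22
Day 6: max(0, 24 - 6) = 18
Day 7: max(0, 28 - 6) = 22
Day 8: max(0, 23 - 6) = 17
Day 9: max(0, 34 - 6) = 28
Day 10: max(0, 27 - 6) = 21
Day 11: max(0, 32 - 6) = 26
Day 12: max(0, 30 - 6) = 24
Total ADD = 263

263


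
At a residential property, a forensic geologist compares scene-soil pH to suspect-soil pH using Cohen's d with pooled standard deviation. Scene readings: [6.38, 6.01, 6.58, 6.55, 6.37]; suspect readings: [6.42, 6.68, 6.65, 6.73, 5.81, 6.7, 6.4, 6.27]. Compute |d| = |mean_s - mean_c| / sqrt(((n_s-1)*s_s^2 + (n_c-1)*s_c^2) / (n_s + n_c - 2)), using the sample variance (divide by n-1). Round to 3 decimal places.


Pooled-variance Cohen's d for soil pH comparison:
Scene mean = 31.89 / 5 = 6.378
Suspect mean = 51.66 / 8 = 6.4575
Scene sample variance s_s^2 = 0.05147
Suspect sample variance s_c^2 = 0.096964
Pooled variance = ((n_s-1)*s_s^2 + (n_c-1)*s_c^2) / (n_s + n_c - 2) = 0.080421
Pooled SD = sqrt(0.080421) = 0.283586
Mean difference = -0.0795
|d| = |-0.0795| / 0.283586 = 0.280

0.280


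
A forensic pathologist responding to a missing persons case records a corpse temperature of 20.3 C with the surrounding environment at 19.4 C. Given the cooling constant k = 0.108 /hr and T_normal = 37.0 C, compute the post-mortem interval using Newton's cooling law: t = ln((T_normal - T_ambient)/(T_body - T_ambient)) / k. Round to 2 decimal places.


Using Newton's law of cooling:
t = ln((T_normal - T_ambient) / (T_body - T_ambient)) / k
T_normal - T_ambient = 17.6
T_body - T_ambient = 0.9
Ratio = 19.555556
ln(ratio) = 2.973259
t = 2.973259 / 0.108 = 27.53 hours

27.53


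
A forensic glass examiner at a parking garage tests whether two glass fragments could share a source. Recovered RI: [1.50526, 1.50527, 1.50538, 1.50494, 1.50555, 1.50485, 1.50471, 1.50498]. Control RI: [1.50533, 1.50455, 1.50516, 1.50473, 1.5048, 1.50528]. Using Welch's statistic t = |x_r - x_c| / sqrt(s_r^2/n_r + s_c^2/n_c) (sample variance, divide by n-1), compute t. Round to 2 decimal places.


Welch's t-criterion for glass RI comparison:
Recovered mean = sum / n_r = 12.04094 / 8 = 1.5051175
Control mean = sum / n_c = 9.02985 / 6 = 1.504975
Recovered sample variance s_r^2 = 8.39357e-08
Control sample variance s_c^2 = 1.0491e-07
Welch SE (unpooled) = sqrt(s_r^2/n_r + s_c^2/n_c) = sqrt(1.0492e-08 + 1.7485e-08) = sqrt(2.7977e-08) = 0.000167263
|mean_r - mean_c| = 0.0001425
t = 0.0001425 / 0.000167263 = 0.85

0.85


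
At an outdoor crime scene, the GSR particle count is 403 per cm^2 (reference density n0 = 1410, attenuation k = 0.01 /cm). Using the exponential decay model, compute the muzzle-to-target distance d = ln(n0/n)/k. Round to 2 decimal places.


GSR distance calculation:
n0/n = 1410 / 403 = 3.498759
ln(n0/n) = 1.252408
d = 1.252408 / 0.01 = 125.24 cm

125.24


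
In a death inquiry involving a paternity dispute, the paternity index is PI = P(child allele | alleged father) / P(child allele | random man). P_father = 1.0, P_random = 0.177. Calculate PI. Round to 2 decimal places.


Paternity Index calculation:
PI = P(allele|father) / P(allele|random)
PI = 1.0 / 0.177
PI = 5.65

5.65


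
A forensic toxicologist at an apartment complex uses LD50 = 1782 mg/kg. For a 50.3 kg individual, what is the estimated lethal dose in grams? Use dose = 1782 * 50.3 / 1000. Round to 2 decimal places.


Lethal dose calculation:
Lethal dose = LD50 * body_weight / 1000
= 1782 * 50.3 / 1000
= 89634.6 / 1000
= 89.63 g

89.63


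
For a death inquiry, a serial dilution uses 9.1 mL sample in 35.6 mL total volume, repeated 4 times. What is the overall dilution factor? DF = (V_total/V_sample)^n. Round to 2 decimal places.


Dilution factor calculation:
Single dilution = V_total / V_sample = 35.6 / 9.1 ≈ 3.912088
Number of dilutions = 4
Total DF = (35.6 / 9.1)^4 (full precision, rounded at the end) = 234.23

234.23


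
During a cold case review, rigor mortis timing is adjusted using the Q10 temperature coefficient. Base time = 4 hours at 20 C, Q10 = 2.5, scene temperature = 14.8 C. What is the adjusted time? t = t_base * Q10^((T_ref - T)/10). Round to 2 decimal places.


Rigor mortis time adjustment:
Exponent = (T_ref - T_actual) / 10 = (20 - 14.8) / 10 = 0.52
Q10 factor = 2.5^0.52 = 1.61038
t_adjusted = 4 * 1.61038 = 6.44 hours

6.44


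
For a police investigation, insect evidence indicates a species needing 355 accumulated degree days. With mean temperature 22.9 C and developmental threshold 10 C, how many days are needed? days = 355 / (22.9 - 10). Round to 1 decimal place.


Insect development time:
Effective temperature = avg_temp - T_base = 22.9 - 10 = 12.9 C
Days = ADD / effective_temp = 355 / 12.9 = 27.5 days

27.5


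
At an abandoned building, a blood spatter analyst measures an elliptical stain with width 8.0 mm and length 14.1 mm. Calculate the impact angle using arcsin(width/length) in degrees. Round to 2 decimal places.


Blood spatter impact angle calculation:
width / length = 8.0 / 14.1 = 0.567376
angle = arcsin(0.567376)
angle = 34.57 degrees

34.57


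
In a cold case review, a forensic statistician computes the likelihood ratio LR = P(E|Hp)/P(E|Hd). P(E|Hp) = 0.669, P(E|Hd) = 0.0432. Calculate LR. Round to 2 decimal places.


Likelihood ratio calculation:
LR = P(E|Hp) / P(E|Hd)
LR = 0.669 / 0.0432
LR = 15.49

15.49


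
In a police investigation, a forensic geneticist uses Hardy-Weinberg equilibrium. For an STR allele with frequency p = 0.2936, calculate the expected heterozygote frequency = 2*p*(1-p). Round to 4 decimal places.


Hardy-Weinberg heterozygote frequency:
q = 1 - p = 1 - 0.2936 = 0.7064
2pq = 2 * 0.2936 * 0.7064 = 0.4148

0.4148


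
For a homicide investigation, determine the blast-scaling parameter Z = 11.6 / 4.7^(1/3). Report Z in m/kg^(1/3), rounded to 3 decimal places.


Scaled distance calculation:
W^(1/3) = 4.7^(1/3) = 1.675069
Z = R / W^(1/3) = 11.6 / 1.675069
Z = 6.925 m/kg^(1/3)

6.925


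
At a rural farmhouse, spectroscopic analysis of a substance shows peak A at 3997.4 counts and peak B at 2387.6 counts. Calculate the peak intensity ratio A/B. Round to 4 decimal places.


Spectral peak ratio:
Peak A = 3997.4 counts
Peak B = 2387.6 counts
Ratio = 3997.4 / 2387.6 = 1.6742

1.6742


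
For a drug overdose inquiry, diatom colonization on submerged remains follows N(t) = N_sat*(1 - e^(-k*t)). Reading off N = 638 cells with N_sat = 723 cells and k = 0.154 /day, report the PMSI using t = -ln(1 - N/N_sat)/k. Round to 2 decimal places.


PMSI from diatom colonization curve:
N / N_sat = 638 / 723 = 0.882434
1 - N/N_sat = 0.117566
ln(1 - N/N_sat) = -2.140755
t = -ln(1 - N/N_sat) / k = -(-2.140755) / 0.154 = 13.90 days

13.90


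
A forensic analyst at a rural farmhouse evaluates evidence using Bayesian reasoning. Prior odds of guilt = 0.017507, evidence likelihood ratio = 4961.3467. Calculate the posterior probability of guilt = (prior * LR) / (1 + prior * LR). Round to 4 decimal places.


Bayesian evidence evaluation:
Posterior odds = prior_odds * LR = 0.017507 * 4961.3467 = 86.8583
Posterior probability = posterior_odds / (1 + posterior_odds)
= 86.8583 / (1 + 86.8583)
= 86.8583 / 87.8583
= 0.9886

0.9886


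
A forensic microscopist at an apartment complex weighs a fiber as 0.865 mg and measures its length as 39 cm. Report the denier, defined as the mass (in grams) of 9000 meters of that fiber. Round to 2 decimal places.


Denier calculation:
Mass in grams = 0.865 mg / 1000 = 0.000865 g
Length in meters = 39 cm / 100 = 0.39 m
Linear density = mass / length = 0.000865 / 0.39 = 0.00221795 g/m
Denier = (g/m) * 9000 = 0.00221795 * 9000 = 19.96

19.96


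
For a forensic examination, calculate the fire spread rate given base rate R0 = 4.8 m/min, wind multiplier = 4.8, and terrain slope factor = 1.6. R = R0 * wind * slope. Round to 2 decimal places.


Fire spread rate calculation:
R = R0 * wind_factor * slope_factor
= 4.8 * 4.8 * 1.6
= 23.04 * 1.6
= 36.86 m/min

36.86


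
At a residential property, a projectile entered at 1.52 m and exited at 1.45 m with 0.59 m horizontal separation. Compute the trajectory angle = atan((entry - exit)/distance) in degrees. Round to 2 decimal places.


Bullet trajectory angle:
Height difference = 1.52 - 1.45 = 0.07 m
angle = atan(0.07 / 0.59)
angle = atan(0.118644)
angle = 6.77 degrees

6.77


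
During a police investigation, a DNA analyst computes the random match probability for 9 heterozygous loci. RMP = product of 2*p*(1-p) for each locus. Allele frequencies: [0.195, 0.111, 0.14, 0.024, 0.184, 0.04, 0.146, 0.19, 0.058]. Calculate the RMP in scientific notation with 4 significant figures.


Computing RMP for 9 loci:
Locus 1: 2 * 0.195 * 0.805 = 0.31395
Locus 2: 2 * 0.111 * 0.889 = 0.197358
Locus 3: 2 * 0.14 * 0.86 = 0.2408
Locus 4: 2 * 0.024 * 0.976 = 0.046848
Locus 5: 2 * 0.184 * 0.816 = 0.300288
Locus 6: 2 * 0.04 * 0.96 = 0.0768
Locus 7: 2 * 0.146 * 0.854 = 0.249368
Locus 8: 2 * 0.19 * 0.81 = 0.3078
Locus 9: 2 * 0.058 * 0.942 = 0.109272
RMP = 1.352e-07

1.352e-07


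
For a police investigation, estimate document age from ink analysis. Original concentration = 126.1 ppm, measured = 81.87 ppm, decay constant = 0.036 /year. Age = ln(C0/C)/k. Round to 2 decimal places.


Document age estimation:
C0/C = 126.1 / 81.87 = 1.540247
ln(C0/C) = 0.431943
t = 0.431943 / 0.036 = 12.00 years

12.00


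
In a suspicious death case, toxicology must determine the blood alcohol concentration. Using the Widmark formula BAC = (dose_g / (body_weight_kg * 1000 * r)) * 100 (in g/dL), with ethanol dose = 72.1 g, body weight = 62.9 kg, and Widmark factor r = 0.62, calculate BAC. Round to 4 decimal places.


Applying the Widmark formula:
BAC = (dose_g / (body_wt * 1000 * r)) * 100
Denominator = 62.9 * 1000 * 0.62 = 38998
BAC = (72.1 / 38998) * 100
BAC = 0.1849 g/dL

0.1849


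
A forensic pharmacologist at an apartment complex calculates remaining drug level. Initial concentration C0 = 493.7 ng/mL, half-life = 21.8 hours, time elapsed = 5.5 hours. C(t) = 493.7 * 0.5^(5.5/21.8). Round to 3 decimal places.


Drug concentration decay:
Number of half-lives = t / t_half = 5.5 / 21.8 = 0.252294
Decay factor = 0.5^0.252294 = 0.83956039
C(t) = 493.7 * 0.83956039 = 414.491 ng/mL

414.491


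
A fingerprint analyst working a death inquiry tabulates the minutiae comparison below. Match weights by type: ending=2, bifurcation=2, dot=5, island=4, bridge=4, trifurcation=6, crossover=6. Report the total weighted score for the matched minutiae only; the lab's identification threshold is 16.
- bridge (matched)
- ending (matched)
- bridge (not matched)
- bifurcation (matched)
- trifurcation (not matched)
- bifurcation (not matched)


Weighted minutiae match score:
  bridge: matched, +4 (running total 4)
  ending: matched, +2 (running total 6)
  bridge: not matched, +0
  bifurcation: matched, +2 (running total 8)
  trifurcation: not matched, +0
  bifurcation: not matched, +0
Total score = 8
Threshold = 16; verdict = inconclusive

8


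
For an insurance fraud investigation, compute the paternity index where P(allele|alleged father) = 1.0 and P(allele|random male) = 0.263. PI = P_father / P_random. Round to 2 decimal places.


Paternity Index calculation:
PI = P(allele|father) / P(allele|random)
PI = 1.0 / 0.263
PI = 3.80

3.80


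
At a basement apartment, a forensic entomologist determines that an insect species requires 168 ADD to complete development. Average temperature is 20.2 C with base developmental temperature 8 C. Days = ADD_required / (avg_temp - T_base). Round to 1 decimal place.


Insect development time:
Effective temperature = avg_temp - T_base = 20.2 - 8 = 12.2 C
Days = ADD / effective_temp = 168 / 12.2 = 13.8 days

13.8


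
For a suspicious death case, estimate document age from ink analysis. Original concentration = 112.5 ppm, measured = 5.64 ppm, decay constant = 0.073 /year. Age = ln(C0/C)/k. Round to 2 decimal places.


Document age estimation:
C0/C = 112.5 / 5.64 = 19.946809
ln(C0/C) = 2.993069
t = 2.993069 / 0.073 = 41.00 years

41.00


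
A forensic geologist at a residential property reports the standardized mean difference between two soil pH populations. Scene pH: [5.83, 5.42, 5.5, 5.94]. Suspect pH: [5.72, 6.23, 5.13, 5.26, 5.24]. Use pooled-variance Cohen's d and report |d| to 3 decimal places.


Pooled-variance Cohen's d for soil pH comparison:
Scene mean = 22.69 / 4 = 5.6725
Suspect mean = 27.58 / 5 = 5.516
Scene sample variance s_s^2 = 0.063292
Suspect sample variance s_c^2 = 0.21053
Pooled variance = ((n_s-1)*s_s^2 + (n_c-1)*s_c^2) / (n_s + n_c - 2) = 0.147428
Pooled SD = sqrt(0.147428) = 0.383964
Mean difference = 0.1565
|d| = |0.1565| / 0.383964 = 0.408

0.408


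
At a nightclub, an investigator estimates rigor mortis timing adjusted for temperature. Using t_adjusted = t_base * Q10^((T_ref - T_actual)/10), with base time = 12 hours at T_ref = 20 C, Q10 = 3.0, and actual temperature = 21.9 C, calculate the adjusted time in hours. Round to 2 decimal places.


Rigor mortis time adjustment:
Exponent = (T_ref - T_actual) / 10 = (20 - 21.9) / 10 = -0.19
Q10 factor = 3.0^-0.19 = 0.81161
t_adjusted = 12 * 0.81161 = 9.74 hours

9.74


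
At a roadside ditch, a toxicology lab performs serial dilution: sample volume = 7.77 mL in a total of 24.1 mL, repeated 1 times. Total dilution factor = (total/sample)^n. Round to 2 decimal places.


Dilution factor calculation:
Single dilution = V_total / V_sample = 24.1 / 7.77 ≈ 3.101673
Number of dilutions = 1
Total DF = (24.1 / 7.77)^1 (full precision, rounded at the end) = 3.10

3.10


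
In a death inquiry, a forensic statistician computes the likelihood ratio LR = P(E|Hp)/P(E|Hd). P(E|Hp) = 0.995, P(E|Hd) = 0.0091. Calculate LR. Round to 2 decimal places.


Likelihood ratio calculation:
LR = P(E|Hp) / P(E|Hd)
LR = 0.995 / 0.0091
LR = 109.34

109.34


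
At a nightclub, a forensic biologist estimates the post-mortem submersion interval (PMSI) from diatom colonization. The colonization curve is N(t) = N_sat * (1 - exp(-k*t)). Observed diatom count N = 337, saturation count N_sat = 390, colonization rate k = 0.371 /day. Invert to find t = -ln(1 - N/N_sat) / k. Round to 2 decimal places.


PMSI from diatom colonization curve:
N / N_sat = 337 / 390 = 0.864103
1 - N/N_sat = 0.135897
ln(1 - N/N_sat) = -1.995858
t = -ln(1 - N/N_sat) / k = -(-1.995858) / 0.371 = 5.38 days

5.38


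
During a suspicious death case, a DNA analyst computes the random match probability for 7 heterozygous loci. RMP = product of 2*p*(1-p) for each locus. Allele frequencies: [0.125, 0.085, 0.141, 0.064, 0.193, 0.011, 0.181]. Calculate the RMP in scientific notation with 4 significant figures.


Computing RMP for 7 loci:
Locus 1: 2 * 0.125 * 0.875 = 0.21875
Locus 2: 2 * 0.085 * 0.915 = 0.15555
Locus 3: 2 * 0.141 * 0.859 = 0.242238
Locus 4: 2 * 0.064 * 0.936 = 0.119808
Locus 5: 2 * 0.193 * 0.807 = 0.311502
Locus 6: 2 * 0.011 * 0.989 = 0.021758
Locus 7: 2 * 0.181 * 0.819 = 0.296478
RMP = 1.984e-06

1.984e-06


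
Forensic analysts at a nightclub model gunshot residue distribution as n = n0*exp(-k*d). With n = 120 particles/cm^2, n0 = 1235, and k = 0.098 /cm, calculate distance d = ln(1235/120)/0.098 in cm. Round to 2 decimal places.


GSR distance calculation:
n0/n = 1235 / 120 = 10.291667
ln(n0/n) = 2.331335
d = 2.331335 / 0.098 = 23.79 cm

23.79


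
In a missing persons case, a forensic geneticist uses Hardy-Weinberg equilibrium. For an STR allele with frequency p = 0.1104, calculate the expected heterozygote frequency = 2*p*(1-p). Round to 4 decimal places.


Hardy-Weinberg heterozygote frequency:
q = 1 - p = 1 - 0.1104 = 0.8896
2pq = 2 * 0.1104 * 0.8896 = 0.1964

0.1964


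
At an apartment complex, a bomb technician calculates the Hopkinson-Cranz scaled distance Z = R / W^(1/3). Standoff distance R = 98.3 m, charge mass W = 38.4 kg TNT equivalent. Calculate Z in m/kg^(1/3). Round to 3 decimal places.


Scaled distance calculation:
W^(1/3) = 38.4^(1/3) = 3.373731
Z = R / W^(1/3) = 98.3 / 3.373731
Z = 29.137 m/kg^(1/3)

29.137


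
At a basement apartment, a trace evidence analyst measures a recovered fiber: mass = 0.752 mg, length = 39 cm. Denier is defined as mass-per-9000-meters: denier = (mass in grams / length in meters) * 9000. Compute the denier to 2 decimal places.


Denier calculation:
Mass in grams = 0.752 mg / 1000 = 0.000752 g
Length in meters = 39 cm / 100 = 0.39 m
Linear density = mass / length = 0.000752 / 0.39 = 0.00192821 g/m
Denier = (g/m) * 9000 = 0.00192821 * 9000 = 17.35

17.35


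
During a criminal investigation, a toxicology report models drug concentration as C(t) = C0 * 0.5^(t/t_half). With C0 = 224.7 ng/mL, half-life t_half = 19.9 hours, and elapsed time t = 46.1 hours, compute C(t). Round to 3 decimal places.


Drug concentration decay:
Number of half-lives = t / t_half = 46.1 / 19.9 = 2.316583
Decay factor = 0.5^2.316583 = 0.20074236
C(t) = 224.7 * 0.20074236 = 45.107 ng/mL

45.107


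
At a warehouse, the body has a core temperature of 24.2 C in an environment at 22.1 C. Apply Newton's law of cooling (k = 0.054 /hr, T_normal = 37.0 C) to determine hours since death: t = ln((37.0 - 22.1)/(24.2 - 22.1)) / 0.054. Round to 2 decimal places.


Using Newton's law of cooling:
t = ln((T_normal - T_ambient) / (T_body - T_ambient)) / k
T_normal - T_ambient = 14.9
T_body - T_ambient = 2.1
Ratio = 7.095238
ln(ratio) = 1.959424
t = 1.959424 / 0.054 = 36.29 hours

36.29


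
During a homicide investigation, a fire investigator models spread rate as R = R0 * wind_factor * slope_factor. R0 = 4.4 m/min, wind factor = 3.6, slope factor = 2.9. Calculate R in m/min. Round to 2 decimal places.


Fire spread rate calculation:
R = R0 * wind_factor * slope_factor
= 4.4 * 3.6 * 2.9
= 15.84 * 2.9
= 45.94 m/min

45.94


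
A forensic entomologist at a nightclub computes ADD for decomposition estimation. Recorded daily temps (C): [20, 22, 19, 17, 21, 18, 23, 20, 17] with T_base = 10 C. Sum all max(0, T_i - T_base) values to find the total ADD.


Computing ADD day by day:
Day 1: max(0, 20 - 10) = 10
Day 2: max(0, 22 - 10) = 12
Day 3: max(0, 19 - 10) = 9
Day 4: max(0, 17 - 10) = 7
Day 5: max(0, 21 - 10) = 11
Day 6: max(0, 18 - 10) = 8
Day 7: max(0, 23 - 10) = 13
Day 8: max(0, 20 - 10) = 10
Day 9: max(0, 17 - 10) = 7
Total ADD = 87

87


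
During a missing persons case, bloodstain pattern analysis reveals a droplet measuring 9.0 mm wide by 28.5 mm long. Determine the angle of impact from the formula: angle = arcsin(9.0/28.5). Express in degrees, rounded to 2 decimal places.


Blood spatter impact angle calculation:
width / length = 9.0 / 28.5 = 0.315789
angle = arcsin(0.315789)
angle = 18.41 degrees

18.41


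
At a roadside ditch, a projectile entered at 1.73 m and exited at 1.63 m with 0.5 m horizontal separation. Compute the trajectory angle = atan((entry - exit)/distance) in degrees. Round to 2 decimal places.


Bullet trajectory angle:
Height difference = 1.73 - 1.63 = 0.1 m
angle = atan(0.1 / 0.5)
angle = atan(0.2)
angle = 11.31 degrees

11.31


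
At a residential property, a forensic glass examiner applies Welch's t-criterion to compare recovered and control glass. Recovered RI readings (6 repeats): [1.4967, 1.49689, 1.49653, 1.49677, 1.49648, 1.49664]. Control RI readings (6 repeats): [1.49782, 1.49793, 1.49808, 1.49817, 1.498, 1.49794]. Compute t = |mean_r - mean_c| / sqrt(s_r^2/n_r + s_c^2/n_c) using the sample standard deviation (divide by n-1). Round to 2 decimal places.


Welch's t-criterion for glass RI comparison:
Recovered mean = sum / n_r = 8.98001 / 6 = 1.4966683
Control mean = sum / n_c = 8.98794 / 6 = 1.49799
Recovered sample variance s_r^2 = 2.31767e-08
Control sample variance s_c^2 = 1.512e-08
Welch SE (unpooled) = sqrt(s_r^2/n_r + s_c^2/n_c) = sqrt(3.86278e-09 + 2.52e-09) = sqrt(6.38278e-09) = 7.98923e-05
|mean_r - mean_c| = 0.00132167
t = 0.00132167 / 7.98923e-05 = 16.54

16.54


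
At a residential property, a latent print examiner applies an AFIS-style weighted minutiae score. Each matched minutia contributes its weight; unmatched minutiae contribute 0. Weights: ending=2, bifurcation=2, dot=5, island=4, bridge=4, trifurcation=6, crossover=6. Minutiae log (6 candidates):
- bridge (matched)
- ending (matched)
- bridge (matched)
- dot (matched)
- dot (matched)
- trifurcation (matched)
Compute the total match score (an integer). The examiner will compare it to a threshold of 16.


Weighted minutiae match score:
  bridge: matched, +4 (running total 4)
  ending: matched, +2 (running total 6)
  bridge: matched, +4 (running total 10)
  dot: matched, +5 (running total 15)
  dot: matched, +5 (running total 20)
  trifurcation: matched, +6 (running total 26)
Total score = 26
Threshold = 16; verdict = identification

26


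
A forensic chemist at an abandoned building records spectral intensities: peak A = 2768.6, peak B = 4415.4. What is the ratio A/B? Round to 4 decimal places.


Spectral peak ratio:
Peak A = 2768.6 counts
Peak B = 4415.4 counts
Ratio = 2768.6 / 4415.4 = 0.6270

0.6270


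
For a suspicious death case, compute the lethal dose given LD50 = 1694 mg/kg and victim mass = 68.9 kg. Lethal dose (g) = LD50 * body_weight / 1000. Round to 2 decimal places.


Lethal dose calculation:
Lethal dose = LD50 * body_weight / 1000
= 1694 * 68.9 / 1000
= 116716.6 / 1000
= 116.72 g

116.72


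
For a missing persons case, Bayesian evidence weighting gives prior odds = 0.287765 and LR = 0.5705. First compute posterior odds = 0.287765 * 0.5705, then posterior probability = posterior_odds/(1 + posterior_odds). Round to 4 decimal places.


Bayesian evidence evaluation:
Posterior odds = prior_odds * LR = 0.287765 * 0.5705 = 0.1641699
Posterior probability = posterior_odds / (1 + posterior_odds)
= 0.1641699 / (1 + 0.1641699)
= 0.1641699 / 1.1641699
= 0.1410

0.1410


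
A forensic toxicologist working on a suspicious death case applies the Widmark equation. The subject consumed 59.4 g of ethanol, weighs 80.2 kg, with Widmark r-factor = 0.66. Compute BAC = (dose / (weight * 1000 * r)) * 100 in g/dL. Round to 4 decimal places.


Applying the Widmark formula:
BAC = (dose_g / (body_wt * 1000 * r)) * 100
Denominator = 80.2 * 1000 * 0.66 = 52932
BAC = (59.4 / 52932) * 100
BAC = 0.1122 g/dL

0.1122


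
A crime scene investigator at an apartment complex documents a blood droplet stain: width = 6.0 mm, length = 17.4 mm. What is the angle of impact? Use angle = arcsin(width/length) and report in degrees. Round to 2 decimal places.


Blood spatter impact angle calculation:
width / length = 6.0 / 17.4 = 0.344828
angle = arcsin(0.344828)
angle = 20.17 degrees

20.17


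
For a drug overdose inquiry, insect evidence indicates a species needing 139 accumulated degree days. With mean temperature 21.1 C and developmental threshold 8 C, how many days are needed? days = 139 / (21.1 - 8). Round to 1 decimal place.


Insect development time:
Effective temperature = avg_temp - T_base = 21.1 - 8 = 13.1 C
Days = ADD / effective_temp = 139 / 13.1 = 10.6 days

10.6


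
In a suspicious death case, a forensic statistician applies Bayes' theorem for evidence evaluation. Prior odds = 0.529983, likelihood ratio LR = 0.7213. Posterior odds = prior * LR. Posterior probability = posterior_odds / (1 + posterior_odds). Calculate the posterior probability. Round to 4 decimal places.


Bayesian evidence evaluation:
Posterior odds = prior_odds * LR = 0.529983 * 0.7213 = 0.3822767
Posterior probability = posterior_odds / (1 + posterior_odds)
= 0.3822767 / (1 + 0.3822767)
= 0.3822767 / 1.3822767
= 0.2766

0.2766


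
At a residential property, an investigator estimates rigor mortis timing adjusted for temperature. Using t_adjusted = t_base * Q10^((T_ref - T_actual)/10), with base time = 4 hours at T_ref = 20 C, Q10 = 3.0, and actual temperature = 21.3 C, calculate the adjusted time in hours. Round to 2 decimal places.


Rigor mortis time adjustment:
Exponent = (T_ref - T_actual) / 10 = (20 - 21.3) / 10 = -0.13
Q10 factor = 3.0^-0.13 = 0.86691
t_adjusted = 4 * 0.86691 = 3.47 hours

3.47


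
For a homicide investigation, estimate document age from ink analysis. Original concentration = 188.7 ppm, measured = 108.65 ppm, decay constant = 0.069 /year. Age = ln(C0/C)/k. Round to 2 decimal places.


Document age estimation:
C0/C = 188.7 / 108.65 = 1.736769
ln(C0/C) = 0.552026
t = 0.552026 / 0.069 = 8.00 years

8.00


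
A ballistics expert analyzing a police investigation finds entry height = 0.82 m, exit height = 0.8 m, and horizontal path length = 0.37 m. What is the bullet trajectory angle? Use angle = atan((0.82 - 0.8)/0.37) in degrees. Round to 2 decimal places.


Bullet trajectory angle:
Height difference = 0.82 - 0.8 = 0.02 m
angle = atan(0.02 / 0.37)
angle = atan(0.054054)
angle = 3.09 degrees

3.09


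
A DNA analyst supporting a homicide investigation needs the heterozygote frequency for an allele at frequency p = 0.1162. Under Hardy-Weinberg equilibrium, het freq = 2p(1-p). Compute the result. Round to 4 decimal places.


Hardy-Weinberg heterozygote frequency:
q = 1 - p = 1 - 0.1162 = 0.8838
2pq = 2 * 0.1162 * 0.8838 = 0.2054

0.2054


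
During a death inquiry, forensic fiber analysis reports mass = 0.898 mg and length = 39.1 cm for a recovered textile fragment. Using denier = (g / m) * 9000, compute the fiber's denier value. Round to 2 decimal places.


Denier calculation:
Mass in grams = 0.898 mg / 1000 = 0.000898 g
Length in meters = 39.1 cm / 100 = 0.391 m
Linear density = mass / length = 0.000898 / 0.391 = 0.00229668 g/m
Denier = (g/m) * 9000 = 0.00229668 * 9000 = 20.67

20.67


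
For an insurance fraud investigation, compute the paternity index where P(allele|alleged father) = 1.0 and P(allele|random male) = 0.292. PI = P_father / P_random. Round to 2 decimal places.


Paternity Index calculation:
PI = P(allele|father) / P(allele|random)
PI = 1.0 / 0.292
PI = 3.42

3.42


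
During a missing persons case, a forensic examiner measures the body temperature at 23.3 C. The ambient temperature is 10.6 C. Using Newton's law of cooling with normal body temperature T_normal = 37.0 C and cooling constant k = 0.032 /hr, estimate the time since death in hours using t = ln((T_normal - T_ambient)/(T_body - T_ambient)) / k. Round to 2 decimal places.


Using Newton's law of cooling:
t = ln((T_normal - T_ambient) / (T_body - T_ambient)) / k
T_normal - T_ambient = 26.4
T_body - T_ambient = 12.7
Ratio = 2.07874
ln(ratio) = 0.731762
t = 0.731762 / 0.032 = 22.87 hours

22.87


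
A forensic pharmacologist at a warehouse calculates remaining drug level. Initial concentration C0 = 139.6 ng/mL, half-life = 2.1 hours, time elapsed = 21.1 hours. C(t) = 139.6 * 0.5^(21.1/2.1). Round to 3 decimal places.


Drug concentration decay:
Number of half-lives = t / t_half = 21.1 / 2.1 = 10.047619
Decay factor = 0.5^10.047619 = 0.00094486
C(t) = 139.6 * 0.00094486 = 0.132 ng/mL

0.132


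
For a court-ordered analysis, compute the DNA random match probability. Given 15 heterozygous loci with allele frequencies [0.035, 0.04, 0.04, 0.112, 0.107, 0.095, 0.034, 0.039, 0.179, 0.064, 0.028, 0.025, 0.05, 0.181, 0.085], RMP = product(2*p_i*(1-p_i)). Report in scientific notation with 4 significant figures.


Computing RMP for 15 loci:
Locus 1: 2 * 0.035 * 0.965 = 0.06755
Locus 2: 2 * 0.04 * 0.96 = 0.0768
Locus 3: 2 * 0.04 * 0.96 = 0.0768
Locus 4: 2 * 0.112 * 0.888 = 0.198912
Locus 5: 2 * 0.107 * 0.893 = 0.191102
Locus 6: 2 * 0.095 * 0.905 = 0.17195
Locus 7: 2 * 0.034 * 0.966 = 0.065688
Locus 8: 2 * 0.039 * 0.961 = 0.074958
Locus 9: 2 * 0.179 * 0.821 = 0.293918
Locus 10: 2 * 0.064 * 0.936 = 0.119808
Locus 11: 2 * 0.028 * 0.972 = 0.054432
Locus 12: 2 * 0.025 * 0.975 = 0.04875
Locus 13: 2 * 0.05 * 0.95 = 0.095
Locus 14: 2 * 0.181 * 0.819 = 0.296478
Locus 15: 2 * 0.085 * 0.915 = 0.15555
RMP = 5.249e-15

5.249e-15


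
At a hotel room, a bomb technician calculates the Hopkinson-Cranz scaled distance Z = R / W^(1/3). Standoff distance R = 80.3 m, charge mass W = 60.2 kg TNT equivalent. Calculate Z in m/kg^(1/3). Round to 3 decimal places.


Scaled distance calculation:
W^(1/3) = 60.2^(1/3) = 3.919213
Z = R / W^(1/3) = 80.3 / 3.919213
Z = 20.489 m/kg^(1/3)

20.489


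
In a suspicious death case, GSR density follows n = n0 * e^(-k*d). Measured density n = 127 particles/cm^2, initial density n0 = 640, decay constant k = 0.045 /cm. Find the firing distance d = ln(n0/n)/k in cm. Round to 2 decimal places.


GSR distance calculation:
n0/n = 640 / 127 = 5.03937
ln(n0/n) = 1.617281
d = 1.617281 / 0.045 = 35.94 cm

35.94


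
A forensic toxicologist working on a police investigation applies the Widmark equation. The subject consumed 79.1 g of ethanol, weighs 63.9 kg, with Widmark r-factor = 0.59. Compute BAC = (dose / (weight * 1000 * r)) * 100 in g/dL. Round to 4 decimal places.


Applying the Widmark formula:
BAC = (dose_g / (body_wt * 1000 * r)) * 100
Denominator = 63.9 * 1000 * 0.59 = 37701
BAC = (79.1 / 37701) * 100
BAC = 0.2098 g/dL

0.2098


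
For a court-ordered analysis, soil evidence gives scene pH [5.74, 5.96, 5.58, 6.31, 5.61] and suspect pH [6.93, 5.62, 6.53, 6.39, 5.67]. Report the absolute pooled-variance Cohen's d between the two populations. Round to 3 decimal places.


Pooled-variance Cohen's d for soil pH comparison:
Scene mean = 29.2 / 5 = 5.84
Suspect mean = 31.14 / 5 = 6.228
Scene sample variance s_s^2 = 0.09145
Suspect sample variance s_c^2 = 0.32282
Pooled variance = ((n_s-1)*s_s^2 + (n_c-1)*s_c^2) / (n_s + n_c - 2) = 0.207135
Pooled SD = sqrt(0.207135) = 0.455121
Mean difference = -0.388
|d| = |-0.388| / 0.455121 = 0.853

0.853


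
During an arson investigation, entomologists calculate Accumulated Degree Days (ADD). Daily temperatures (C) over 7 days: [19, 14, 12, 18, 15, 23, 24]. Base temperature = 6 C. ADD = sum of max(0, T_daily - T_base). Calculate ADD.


Computing ADD day by day:
Day 1: max(0, 19 - 6) = 13
Day 2: max(0, 14 - 6) = 8
Day 3: max(0, 12 - 6) = 6
Day 4: max(0, 18 - 6) = 12
Day 5: max(0, 15 - 6) = 9
Day 6: max(0, 23 - 6) = 17
Day 7: max(0, 24 - 6) = 18
Total ADD = 83

83


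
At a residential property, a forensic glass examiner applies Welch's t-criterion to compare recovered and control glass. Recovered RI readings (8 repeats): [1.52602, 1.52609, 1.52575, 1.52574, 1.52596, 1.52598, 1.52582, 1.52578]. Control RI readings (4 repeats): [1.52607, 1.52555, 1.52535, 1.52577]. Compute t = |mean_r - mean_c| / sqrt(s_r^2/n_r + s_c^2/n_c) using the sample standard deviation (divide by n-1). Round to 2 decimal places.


Welch's t-criterion for glass RI comparison:
Recovered mean = sum / n_r = 12.20714 / 8 = 1.5258925
Control mean = sum / n_c = 6.10274 / 4 = 1.525685
Recovered sample variance s_r^2 = 1.84214e-08
Control sample variance s_c^2 = 9.53e-08
Welch SE (unpooled) = sqrt(s_r^2/n_r + s_c^2/n_c) = sqrt(2.30268e-09 + 2.3825e-08) = sqrt(2.61277e-08) = 0.000161641
|mean_r - mean_c| = 0.0002075
t = 0.0002075 / 0.000161641 = 1.28

1.28


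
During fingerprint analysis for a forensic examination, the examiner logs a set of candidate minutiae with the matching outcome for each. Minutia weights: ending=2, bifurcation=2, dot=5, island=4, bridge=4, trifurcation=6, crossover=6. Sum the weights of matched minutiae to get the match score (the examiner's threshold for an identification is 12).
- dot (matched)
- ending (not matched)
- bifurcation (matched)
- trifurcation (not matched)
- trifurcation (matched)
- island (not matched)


Weighted minutiae match score:
  dot: matched, +5 (running total 5)
  ending: not matched, +0
  bifurcation: matched, +2 (running total 7)
  trifurcation: not matched, +0
  trifurcation: matched, +6 (running total 13)
  island: not matched, +0
Total score = 13
Threshold = 12; verdict = identification

13


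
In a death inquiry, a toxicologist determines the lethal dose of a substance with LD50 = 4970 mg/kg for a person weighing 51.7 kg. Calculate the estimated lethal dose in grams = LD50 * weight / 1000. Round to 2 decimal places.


Lethal dose calculation:
Lethal dose = LD50 * body_weight / 1000
= 4970 * 51.7 / 1000
= 256949 / 1000
= 256.95 g

256.95


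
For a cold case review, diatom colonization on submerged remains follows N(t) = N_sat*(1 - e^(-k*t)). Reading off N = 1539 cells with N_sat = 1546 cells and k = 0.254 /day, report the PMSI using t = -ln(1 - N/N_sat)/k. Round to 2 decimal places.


PMSI from diatom colonization curve:
N / N_sat = 1539 / 1546 = 0.995472
1 - N/N_sat = 0.004528
ln(1 - N/N_sat) = -5.397475
t = -ln(1 - N/N_sat) / k = -(-5.397475) / 0.254 = 21.25 days

21.25


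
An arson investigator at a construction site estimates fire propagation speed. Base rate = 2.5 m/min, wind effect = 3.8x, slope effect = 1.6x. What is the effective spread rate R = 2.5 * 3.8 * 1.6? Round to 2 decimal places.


Fire spread rate calculation:
R = R0 * wind_factor * slope_factor
= 2.5 * 3.8 * 1.6
= 9.5 * 1.6
= 15.20 m/min

15.20


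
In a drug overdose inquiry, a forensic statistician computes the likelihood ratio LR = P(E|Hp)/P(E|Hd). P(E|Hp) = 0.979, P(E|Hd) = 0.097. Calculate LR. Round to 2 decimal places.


Likelihood ratio calculation:
LR = P(E|Hp) / P(E|Hd)
LR = 0.979 / 0.097
LR = 10.09

10.09


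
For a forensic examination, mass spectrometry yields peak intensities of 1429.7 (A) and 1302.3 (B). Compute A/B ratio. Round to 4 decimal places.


Spectral peak ratio:
Peak A = 1429.7 counts
Peak B = 1302.3 counts
Ratio = 1429.7 / 1302.3 = 1.0978

1.0978


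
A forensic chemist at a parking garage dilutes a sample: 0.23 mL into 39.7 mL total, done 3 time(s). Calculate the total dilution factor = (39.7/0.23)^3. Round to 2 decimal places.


Dilution factor calculation:
Single dilution = V_total / V_sample = 39.7 / 0.23 ≈ 172.608696
Number of dilutions = 3
Total DF = (39.7 / 0.23)^3 (full precision, rounded at the end) = 5142662.37

5142662.37


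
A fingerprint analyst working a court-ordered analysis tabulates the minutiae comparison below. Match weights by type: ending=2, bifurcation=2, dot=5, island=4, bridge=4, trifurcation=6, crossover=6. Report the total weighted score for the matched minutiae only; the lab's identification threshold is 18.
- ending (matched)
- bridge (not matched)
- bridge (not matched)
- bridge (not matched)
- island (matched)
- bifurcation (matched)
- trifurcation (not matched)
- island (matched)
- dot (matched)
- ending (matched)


Weighted minutiae match score:
  ending: matched, +2 (running total 2)
  bridge: not matched, +0
  bridge: not matched, +0
  bridge: not matched, +0
  island: matched, +4 (running total 6)
  bifurcation: matched, +2 (running total 8)
  trifurcation: not matched, +0
  island: matched, +4 (running total 12)
  dot: matched, +5 (running total 17)
  ending: matched, +2 (running total 19)
Total score = 19
Threshold = 18; verdict = identification

19


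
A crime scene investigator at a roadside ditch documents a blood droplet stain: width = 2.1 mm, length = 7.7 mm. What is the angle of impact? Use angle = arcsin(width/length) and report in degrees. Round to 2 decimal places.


Blood spatter impact angle calculation:
width / length = 2.1 / 7.7 = 0.272727
angle = arcsin(0.272727)
angle = 15.83 degrees

15.83


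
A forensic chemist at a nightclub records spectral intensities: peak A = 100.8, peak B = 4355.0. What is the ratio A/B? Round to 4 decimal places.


Spectral peak ratio:
Peak A = 100.8 counts
Peak B = 4355.0 counts
Ratio = 100.8 / 4355.0 = 0.0231

0.0231


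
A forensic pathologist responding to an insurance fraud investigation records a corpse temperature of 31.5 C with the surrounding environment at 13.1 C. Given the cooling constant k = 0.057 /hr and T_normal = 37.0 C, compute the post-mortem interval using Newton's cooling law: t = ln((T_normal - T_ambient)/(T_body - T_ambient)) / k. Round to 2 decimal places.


Using Newton's law of cooling:
t = ln((T_normal - T_ambient) / (T_body - T_ambient)) / k
T_normal - T_ambient = 23.9
T_body - T_ambient = 18.4
Ratio = 1.298913
ln(ratio) = 0.261528
t = 0.261528 / 0.057 = 4.59 hours

4.59


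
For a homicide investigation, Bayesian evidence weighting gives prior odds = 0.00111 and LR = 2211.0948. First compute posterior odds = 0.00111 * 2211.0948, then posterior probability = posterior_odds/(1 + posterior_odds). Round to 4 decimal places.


Bayesian evidence evaluation:
Posterior odds = prior_odds * LR = 0.00111 * 2211.0948 = 2.454315
Posterior probability = posterior_odds / (1 + posterior_odds)
= 2.454315 / (1 + 2.454315)
= 2.454315 / 3.454315
= 0.7105

0.7105


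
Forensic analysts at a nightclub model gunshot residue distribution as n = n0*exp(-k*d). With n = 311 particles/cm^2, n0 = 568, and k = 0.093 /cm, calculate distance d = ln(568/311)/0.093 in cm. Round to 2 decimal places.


GSR distance calculation:
n0/n = 568 / 311 = 1.826367
ln(n0/n) = 0.602329
d = 0.602329 / 0.093 = 6.48 cm

6.48


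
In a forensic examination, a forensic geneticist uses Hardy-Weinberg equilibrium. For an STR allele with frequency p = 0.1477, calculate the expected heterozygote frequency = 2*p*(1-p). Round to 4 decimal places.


Hardy-Weinberg heterozygote frequency:
q = 1 - p = 1 - 0.1477 = 0.8523
2pq = 2 * 0.1477 * 0.8523 = 0.2518

0.2518


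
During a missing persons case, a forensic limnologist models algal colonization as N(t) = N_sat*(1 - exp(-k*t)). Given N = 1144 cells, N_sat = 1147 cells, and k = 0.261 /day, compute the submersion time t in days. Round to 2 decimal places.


PMSI from diatom colonization curve:
N / N_sat = 1144 / 1147 = 0.997384
1 - N/N_sat = 0.002616
ln(1 - N/N_sat) = -5.946109
t = -ln(1 - N/N_sat) / k = -(-5.946109) / 0.261 = 22.78 days

22.78


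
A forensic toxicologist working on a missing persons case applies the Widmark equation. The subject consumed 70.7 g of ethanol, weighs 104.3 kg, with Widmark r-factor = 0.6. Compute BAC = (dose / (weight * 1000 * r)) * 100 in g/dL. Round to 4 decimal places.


Applying the Widmark formula:
BAC = (dose_g / (body_wt * 1000 * r)) * 100
Denominator = 104.3 * 1000 * 0.6 = 62580
BAC = (70.7 / 62580) * 100
BAC = 0.1130 g/dL

0.1130


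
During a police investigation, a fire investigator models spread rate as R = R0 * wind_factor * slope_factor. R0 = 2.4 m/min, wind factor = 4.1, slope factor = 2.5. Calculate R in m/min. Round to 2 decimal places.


Fire spread rate calculation:
R = R0 * wind_factor * slope_factor
= 2.4 * 4.1 * 2.5
= 9.84 * 2.5
= 24.60 m/min

24.60
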